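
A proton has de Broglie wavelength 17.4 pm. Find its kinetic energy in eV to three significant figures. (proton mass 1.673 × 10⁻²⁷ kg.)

p = h/λ = 6.626 × 10⁻³⁴ / 1.740 × 10⁻¹¹ = 3.808 × 10⁻²³ kg·m/s.
KE = p²/(2m) = (3.808 × 10⁻²³)² / (2 × 1.673 × 10⁻²⁷) = 4.334 × 10⁻¹⁹ J = 2.71 eV.

KE = 2.71 eV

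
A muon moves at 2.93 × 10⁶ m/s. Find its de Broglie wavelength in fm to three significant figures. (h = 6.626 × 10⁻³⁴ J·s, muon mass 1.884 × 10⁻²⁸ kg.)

λ = 1200 fm

p = mv = 1.884 × 10⁻²⁸ × 2.93 × 10⁶ = 5.520 × 10⁻²² kg·m/s.
λ = h/p = 6.626 × 10⁻³⁴ / 5.520 × 10⁻²² = 1.20 × 10⁻¹² m = 1200 fm.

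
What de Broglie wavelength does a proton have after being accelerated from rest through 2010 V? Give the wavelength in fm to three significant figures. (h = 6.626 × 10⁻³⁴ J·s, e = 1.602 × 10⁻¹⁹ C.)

λ = 638 fm

KE = eV = 1.602 × 10⁻¹⁹ × 2010 = 3.220 × 10⁻¹⁶ J.
p = √(2mKE) = √(2 × 1.673 × 10⁻²⁷ × 3.220 × 10⁻¹⁶) = 1.038 × 10⁻²¹ kg·m/s.
λ = h/p = 6.626 × 10⁻³⁴ / 1.038 × 10⁻²¹ = 6.38 × 10⁻¹³ m = 638 fm.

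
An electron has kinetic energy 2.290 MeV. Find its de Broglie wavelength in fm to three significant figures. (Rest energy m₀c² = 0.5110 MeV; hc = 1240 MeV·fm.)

Total energy E = KE + m₀c² = 2.290 + 0.5110 = 2.8010 MeV.
(pc)² = E² − (m₀c²)² = (2.8010)² − (0.5110)² = 7.584 MeV², so pc = 2.754 MeV.
λ = hc/(pc) = 1240 MeV·fm / 2.754 MeV = 450 fm.

λ = 450 fm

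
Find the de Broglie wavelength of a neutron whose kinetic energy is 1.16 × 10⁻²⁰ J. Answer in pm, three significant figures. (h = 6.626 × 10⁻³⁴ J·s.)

p = √(2mKE) = √(2 × 1.675 × 10⁻²⁷ × 1.160 × 10⁻²⁰) = 6.234 × 10⁻²⁴ kg·m/s.
λ = h/p = 6.626 × 10⁻³⁴ / 6.234 × 10⁻²⁴ = 1.06 × 10⁻¹⁰ m = 106 pm.

λ = 106 pm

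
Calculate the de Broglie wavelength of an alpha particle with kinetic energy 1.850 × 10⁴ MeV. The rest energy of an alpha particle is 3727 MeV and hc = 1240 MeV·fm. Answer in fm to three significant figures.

λ = 0.0566 fm

Total energy E = KE + m₀c² = 1.850 × 10⁴ + 3727 = 22227 MeV.
(pc)² = E² − (m₀c²)² = (22227)² − (3727)² = 4.801 × 10⁸ MeV², so pc = 2.191 × 10⁴ MeV.
λ = hc/(pc) = 1240 MeV·fm / 2.191 × 10⁴ MeV = 0.0566 fm.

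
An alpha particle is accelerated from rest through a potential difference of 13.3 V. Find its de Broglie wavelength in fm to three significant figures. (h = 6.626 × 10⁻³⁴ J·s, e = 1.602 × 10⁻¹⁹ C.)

KE = 2eV = 2 × 1.602 × 10⁻¹⁹ × 13.30 = 4.261 × 10⁻¹⁸ J.
p = √(2mKE) = √(2 × 6.645 × 10⁻²⁷ × 4.261 × 10⁻¹⁸) = 2.380 × 10⁻²² kg·m/s.
λ = h/p = 6.626 × 10⁻³⁴ / 2.380 × 10⁻²² = 2.78 × 10⁻¹² m = 2780 fm.

λ = 2780 fm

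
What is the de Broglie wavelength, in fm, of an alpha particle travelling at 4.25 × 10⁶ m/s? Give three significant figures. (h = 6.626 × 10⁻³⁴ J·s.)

λ = 23.5 fm

p = mv = 6.645 × 10⁻²⁷ × 4.25 × 10⁶ = 2.824 × 10⁻²⁰ kg·m/s.
λ = h/p = 6.626 × 10⁻³⁴ / 2.824 × 10⁻²⁰ = 2.35 × 10⁻¹⁴ m = 23.5 fm.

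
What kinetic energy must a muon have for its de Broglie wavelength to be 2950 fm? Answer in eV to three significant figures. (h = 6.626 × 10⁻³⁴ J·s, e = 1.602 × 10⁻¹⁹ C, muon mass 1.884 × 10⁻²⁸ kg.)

KE = 836 eV

p = h/λ = 6.626 × 10⁻³⁴ / 2.950 × 10⁻¹² = 2.246 × 10⁻²² kg·m/s.
KE = p²/(2m) = (2.246 × 10⁻²²)² / (2 × 1.884 × 10⁻²⁸) = 1.339 × 10⁻¹⁶ J = 836 eV.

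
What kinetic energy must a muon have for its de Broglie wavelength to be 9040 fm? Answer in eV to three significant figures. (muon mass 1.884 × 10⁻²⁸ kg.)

KE = 89.0 eV

p = h/λ = 6.626 × 10⁻³⁴ / 9.040 × 10⁻¹² = 7.330 × 10⁻²³ kg·m/s.
KE = p²/(2m) = (7.330 × 10⁻²³)² / (2 × 1.884 × 10⁻²⁸) = 1.426 × 10⁻¹⁷ J = 89.0 eV.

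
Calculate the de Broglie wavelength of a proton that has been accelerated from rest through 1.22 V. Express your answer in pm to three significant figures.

λ = 25.9 pm

KE = eV = 1.602 × 10⁻¹⁹ × 1.220 = 1.954 × 10⁻¹⁹ J.
p = √(2mKE) = √(2 × 1.673 × 10⁻²⁷ × 1.954 × 10⁻¹⁹) = 2.557 × 10⁻²³ kg·m/s.
λ = h/p = 6.626 × 10⁻³⁴ / 2.557 × 10⁻²³ = 2.59 × 10⁻¹¹ m = 25.9 pm.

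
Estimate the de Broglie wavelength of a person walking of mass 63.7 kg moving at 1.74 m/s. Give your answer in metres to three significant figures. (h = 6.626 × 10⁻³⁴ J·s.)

p = mv = 63.7 × 1.74 = 1.108 × 10² kg·m/s.
λ = h/p = 6.626 × 10⁻³⁴ / 1.108 × 10² = 5.98 × 10⁻³⁶ m.

λ = 5.98 × 10⁻³⁶ m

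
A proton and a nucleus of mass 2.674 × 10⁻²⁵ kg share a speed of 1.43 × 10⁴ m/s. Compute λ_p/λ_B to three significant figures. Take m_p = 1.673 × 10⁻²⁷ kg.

At fixed v, p = mv so λ = h/(mv) ∝ 1/m.
λ_p/λ_B = m_B/m_p = 2.674 × 10⁻²⁵/1.673 × 10⁻²⁷ = 160.

λ_p/λ_B = 160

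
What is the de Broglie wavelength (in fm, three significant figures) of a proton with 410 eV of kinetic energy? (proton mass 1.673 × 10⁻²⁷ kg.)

λ = 1410 fm

KE = 410 eV = 6.568 × 10⁻¹⁷ J.
p = √(2mKE) = √(2 × 1.673 × 10⁻²⁷ × 6.568 × 10⁻¹⁷) = 4.688 × 10⁻²² kg·m/s.
λ = h/p = 6.626 × 10⁻³⁴ / 4.688 × 10⁻²² = 1.41 × 10⁻¹² m = 1410 fm.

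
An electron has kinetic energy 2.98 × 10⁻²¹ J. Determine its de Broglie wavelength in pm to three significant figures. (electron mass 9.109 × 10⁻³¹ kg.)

λ = 8990 pm

p = √(2mKE) = √(2 × 9.109 × 10⁻³¹ × 2.980 × 10⁻²¹) = 7.368 × 10⁻²⁶ kg·m/s.
λ = h/p = 6.626 × 10⁻³⁴ / 7.368 × 10⁻²⁶ = 8.99 × 10⁻⁹ m = 8990 pm.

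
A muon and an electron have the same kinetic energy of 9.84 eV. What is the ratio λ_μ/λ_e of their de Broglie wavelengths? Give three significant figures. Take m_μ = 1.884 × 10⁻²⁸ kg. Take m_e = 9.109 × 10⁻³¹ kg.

At fixed KE, p = √(2mKE) so λ = h/p ∝ 1/√m.
λ_μ/λ_e = √(m_e/m_μ) = √(9.109 × 10⁻³¹/1.884 × 10⁻²⁸) = √(4.835 × 10⁻³) = 0.0695.

λ_μ/λ_e = 0.0695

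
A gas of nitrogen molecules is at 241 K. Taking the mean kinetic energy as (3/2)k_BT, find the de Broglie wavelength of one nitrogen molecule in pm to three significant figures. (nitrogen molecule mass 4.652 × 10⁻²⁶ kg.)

KE = (3/2)k_BT = 1.5 × 1.381 × 10⁻²³ × 241 = 4.992 × 10⁻²¹ J.
p = √(2mKE) = √(2 × 4.652 × 10⁻²⁶ × 4.992 × 10⁻²¹) = 2.155 × 10⁻²³ kg·m/s.
λ = h/p = 3.07 × 10⁻¹¹ m = 30.7 pm.

λ = 30.7 pm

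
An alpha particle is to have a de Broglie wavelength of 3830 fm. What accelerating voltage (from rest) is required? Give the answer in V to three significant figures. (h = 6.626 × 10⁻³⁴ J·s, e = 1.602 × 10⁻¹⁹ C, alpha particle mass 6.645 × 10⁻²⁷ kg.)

V = 7.03 V

p = h/λ = 6.626 × 10⁻³⁴ / 3.830 × 10⁻¹² = 1.730 × 10⁻²² kg·m/s.
KE = p²/(2m) = 2.252 × 10⁻¹⁸ J.
V = KE/2e = 2.252 × 10⁻¹⁸ / (2 × 1.602 × 10⁻¹⁹) = 7.03 V.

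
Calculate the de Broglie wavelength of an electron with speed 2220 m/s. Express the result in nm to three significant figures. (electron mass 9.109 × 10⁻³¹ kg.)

λ = 328 nm

p = mv = 9.109 × 10⁻³¹ × 2220 = 2.022 × 10⁻²⁷ kg·m/s.
λ = h/p = 6.626 × 10⁻³⁴ / 2.022 × 10⁻²⁷ = 3.28 × 10⁻⁷ m = 328 nm.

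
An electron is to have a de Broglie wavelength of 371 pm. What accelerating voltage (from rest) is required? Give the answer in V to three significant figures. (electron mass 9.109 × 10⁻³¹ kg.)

V = 10.9 V

p = h/λ = 6.626 × 10⁻³⁴ / 3.710 × 10⁻¹⁰ = 1.786 × 10⁻²⁴ kg·m/s.
KE = p²/(2m) = 1.751 × 10⁻¹⁸ J.
V = KE/e = 1.751 × 10⁻¹⁸ / (1.602 × 10⁻¹⁹) = 10.9 V.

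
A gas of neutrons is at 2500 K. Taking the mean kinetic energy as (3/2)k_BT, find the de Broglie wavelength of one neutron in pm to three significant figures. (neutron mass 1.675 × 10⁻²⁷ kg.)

λ = 50.3 pm

KE = (3/2)k_BT = 1.5 × 1.381 × 10⁻²³ × 2500 = 5.179 × 10⁻²⁰ J.
p = √(2mKE) = √(2 × 1.675 × 10⁻²⁷ × 5.179 × 10⁻²⁰) = 1.317 × 10⁻²³ kg·m/s.
λ = h/p = 5.03 × 10⁻¹¹ m = 50.3 pm.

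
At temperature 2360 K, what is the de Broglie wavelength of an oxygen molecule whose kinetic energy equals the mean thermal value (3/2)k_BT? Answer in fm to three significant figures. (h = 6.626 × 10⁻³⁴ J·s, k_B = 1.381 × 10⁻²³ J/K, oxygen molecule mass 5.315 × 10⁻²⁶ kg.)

KE = (3/2)k_BT = 1.5 × 1.381 × 10⁻²³ × 2360 = 4.889 × 10⁻²⁰ J.
p = √(2mKE) = √(2 × 5.315 × 10⁻²⁶ × 4.889 × 10⁻²⁰) = 7.209 × 10⁻²³ kg·m/s.
λ = h/p = 9.19 × 10⁻¹² m = 9190 fm.

λ = 9190 fm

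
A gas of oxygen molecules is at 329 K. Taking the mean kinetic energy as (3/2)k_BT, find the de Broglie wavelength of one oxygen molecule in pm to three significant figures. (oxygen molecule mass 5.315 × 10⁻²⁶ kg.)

KE = (3/2)k_BT = 1.5 × 1.381 × 10⁻²³ × 329 = 6.815 × 10⁻²¹ J.
p = √(2mKE) = √(2 × 5.315 × 10⁻²⁶ × 6.815 × 10⁻²¹) = 2.692 × 10⁻²³ kg·m/s.
λ = h/p = 2.46 × 10⁻¹¹ m = 24.6 pm.

λ = 24.6 pm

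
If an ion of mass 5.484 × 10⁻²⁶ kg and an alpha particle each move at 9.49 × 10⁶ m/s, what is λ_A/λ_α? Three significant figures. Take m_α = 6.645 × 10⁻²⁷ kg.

λ_A/λ_α = 0.121

At fixed v, p = mv so λ = h/(mv) ∝ 1/m.
λ_A/λ_α = m_α/m_A = 6.645 × 10⁻²⁷/5.484 × 10⁻²⁶ = 0.121.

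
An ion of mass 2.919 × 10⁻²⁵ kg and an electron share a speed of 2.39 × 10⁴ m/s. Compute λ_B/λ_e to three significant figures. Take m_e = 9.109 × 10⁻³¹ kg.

At fixed v, p = mv so λ = h/(mv) ∝ 1/m.
λ_B/λ_e = m_e/m_B = 9.109 × 10⁻³¹/2.919 × 10⁻²⁵ = 3.12 × 10⁻⁶.

λ_B/λ_e = 3.12 × 10⁻⁶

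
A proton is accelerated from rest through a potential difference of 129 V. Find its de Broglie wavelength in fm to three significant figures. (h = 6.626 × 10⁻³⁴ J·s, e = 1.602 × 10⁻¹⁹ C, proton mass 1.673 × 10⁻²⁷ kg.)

KE = eV = 1.602 × 10⁻¹⁹ × 129.0 = 2.067 × 10⁻¹⁷ J.
p = √(2mKE) = √(2 × 1.673 × 10⁻²⁷ × 2.067 × 10⁻¹⁷) = 2.630 × 10⁻²² kg·m/s.
λ = h/p = 6.626 × 10⁻³⁴ / 2.630 × 10⁻²² = 2.52 × 10⁻¹² m = 2520 fm.

λ = 2520 fm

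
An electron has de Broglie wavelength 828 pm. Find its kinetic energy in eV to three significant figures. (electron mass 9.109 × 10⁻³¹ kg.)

p = h/λ = 6.626 × 10⁻³⁴ / 8.280 × 10⁻¹⁰ = 8.002 × 10⁻²⁵ kg·m/s.
KE = p²/(2m) = (8.002 × 10⁻²⁵)² / (2 × 9.109 × 10⁻³¹) = 3.515 × 10⁻¹⁹ J = 2.19 eV.

KE = 2.19 eV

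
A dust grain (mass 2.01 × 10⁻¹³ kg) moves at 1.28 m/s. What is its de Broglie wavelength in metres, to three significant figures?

p = mv = 2.01 × 10⁻¹³ × 1.28 = 2.573 × 10⁻¹³ kg·m/s.
λ = h/p = 6.626 × 10⁻³⁴ / 2.573 × 10⁻¹³ = 2.58 × 10⁻²¹ m.

λ = 2.58 × 10⁻²¹ m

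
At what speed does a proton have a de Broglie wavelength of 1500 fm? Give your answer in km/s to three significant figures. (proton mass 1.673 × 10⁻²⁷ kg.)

v = 264 km/s

p = h/λ = 6.626 × 10⁻³⁴ / 1.500 × 10⁻¹² = 4.417 × 10⁻²² kg·m/s.
v = p/m = 4.417 × 10⁻²² / 1.673 × 10⁻²⁷ = 2.64 × 10⁵ m/s = 264 km/s.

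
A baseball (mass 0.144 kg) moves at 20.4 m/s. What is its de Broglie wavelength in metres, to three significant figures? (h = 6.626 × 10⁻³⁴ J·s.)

λ = 2.26 × 10⁻³⁴ m

p = mv = 0.144 × 20.4 = 2.938 kg·m/s.
λ = h/p = 6.626 × 10⁻³⁴ / 2.938 = 2.26 × 10⁻³⁴ m.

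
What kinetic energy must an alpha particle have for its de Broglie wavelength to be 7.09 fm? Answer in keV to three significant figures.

KE = 4100 keV

p = h/λ = 6.626 × 10⁻³⁴ / 7.090 × 10⁻¹⁵ = 9.346 × 10⁻²⁰ kg·m/s.
KE = p²/(2m) = (9.346 × 10⁻²⁰)² / (2 × 6.645 × 10⁻²⁷) = 6.572 × 10⁻¹³ J = 4100 keV.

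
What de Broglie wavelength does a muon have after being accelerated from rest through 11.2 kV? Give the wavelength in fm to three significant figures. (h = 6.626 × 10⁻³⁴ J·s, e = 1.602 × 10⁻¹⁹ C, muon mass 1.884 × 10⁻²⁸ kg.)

λ = 806 fm

KE = eV = 1.602 × 10⁻¹⁹ × 1.120 × 10⁴ = 1.794 × 10⁻¹⁵ J.
p = √(2mKE) = √(2 × 1.884 × 10⁻²⁸ × 1.794 × 10⁻¹⁵) = 8.222 × 10⁻²² kg·m/s.
λ = h/p = 6.626 × 10⁻³⁴ / 8.222 × 10⁻²² = 8.06 × 10⁻¹³ m = 806 fm.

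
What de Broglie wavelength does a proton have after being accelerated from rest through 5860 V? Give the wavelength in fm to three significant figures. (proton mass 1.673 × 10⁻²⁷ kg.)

KE = eV = 1.602 × 10⁻¹⁹ × 5860 = 9.388 × 10⁻¹⁶ J.
p = √(2mKE) = √(2 × 1.673 × 10⁻²⁷ × 9.388 × 10⁻¹⁶) = 1.772 × 10⁻²¹ kg·m/s.
λ = h/p = 6.626 × 10⁻³⁴ / 1.772 × 10⁻²¹ = 3.74 × 10⁻¹³ m = 374 fm.

λ = 374 fm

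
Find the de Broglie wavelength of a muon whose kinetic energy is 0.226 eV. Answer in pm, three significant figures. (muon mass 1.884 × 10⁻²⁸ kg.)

KE = 0.226 eV = 3.621 × 10⁻²⁰ J.
p = √(2mKE) = √(2 × 1.884 × 10⁻²⁸ × 3.621 × 10⁻²⁰) = 3.694 × 10⁻²⁴ kg·m/s.
λ = h/p = 6.626 × 10⁻³⁴ / 3.694 × 10⁻²⁴ = 1.79 × 10⁻¹⁰ m = 179 pm.

λ = 179 pm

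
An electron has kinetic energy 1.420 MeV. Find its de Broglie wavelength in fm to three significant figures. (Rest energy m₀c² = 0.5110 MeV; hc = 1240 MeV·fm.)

Total energy E = KE + m₀c² = 1.420 + 0.5110 = 1.9310 MeV.
(pc)² = E² − (m₀c²)² = (1.9310)² − (0.5110)² = 3.468 MeV², so pc = 1.862 MeV.
λ = hc/(pc) = 1240 MeV·fm / 1.862 MeV = 666 fm.

λ = 666 fm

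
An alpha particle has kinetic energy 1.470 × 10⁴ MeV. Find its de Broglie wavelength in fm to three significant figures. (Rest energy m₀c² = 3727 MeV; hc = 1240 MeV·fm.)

Total energy E = KE + m₀c² = 1.470 × 10⁴ + 3727 = 18427 MeV.
(pc)² = E² − (m₀c²)² = (18427)² − (3727)² = 3.257 × 10⁸ MeV², so pc = 1.805 × 10⁴ MeV.
λ = hc/(pc) = 1240 MeV·fm / 1.805 × 10⁴ MeV = 0.0687 fm.

λ = 0.0687 fm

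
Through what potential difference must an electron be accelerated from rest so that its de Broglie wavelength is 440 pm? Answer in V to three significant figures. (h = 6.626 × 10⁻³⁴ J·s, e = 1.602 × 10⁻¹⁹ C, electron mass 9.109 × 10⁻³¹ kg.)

V = 7.77 V

p = h/λ = 6.626 × 10⁻³⁴ / 4.400 × 10⁻¹⁰ = 1.506 × 10⁻²⁴ kg·m/s.
KE = p²/(2m) = 1.245 × 10⁻¹⁸ J.
V = KE/e = 1.245 × 10⁻¹⁸ / (1.602 × 10⁻¹⁹) = 7.77 V.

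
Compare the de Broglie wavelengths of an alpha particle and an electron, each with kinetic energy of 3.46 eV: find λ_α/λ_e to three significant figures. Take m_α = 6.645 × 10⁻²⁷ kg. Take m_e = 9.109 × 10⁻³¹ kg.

λ_α/λ_e = 0.0117

At fixed KE, p = √(2mKE) so λ = h/p ∝ 1/√m.
λ_α/λ_e = √(m_e/m_α) = √(9.109 × 10⁻³¹/6.645 × 10⁻²⁷) = √(1.371 × 10⁻⁴) = 0.0117.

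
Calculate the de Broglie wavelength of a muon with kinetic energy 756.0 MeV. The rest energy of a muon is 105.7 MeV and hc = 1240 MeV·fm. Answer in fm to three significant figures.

λ = 1.45 fm

Total energy E = KE + m₀c² = 756.0 + 105.7 = 861.7 MeV.
(pc)² = E² − (m₀c²)² = (861.7)² − (105.7)² = 7.314 × 10⁵ MeV², so pc = 855.2 MeV.
λ = hc/(pc) = 1240 MeV·fm / 855.2 MeV = 1.45 fm.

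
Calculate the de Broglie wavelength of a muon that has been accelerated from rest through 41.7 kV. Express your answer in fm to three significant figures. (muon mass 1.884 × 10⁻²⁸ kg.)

KE = eV = 1.602 × 10⁻¹⁹ × 4.170 × 10⁴ = 6.680 × 10⁻¹⁵ J.
p = √(2mKE) = √(2 × 1.884 × 10⁻²⁸ × 6.680 × 10⁻¹⁵) = 1.587 × 10⁻²¹ kg·m/s.
λ = h/p = 6.626 × 10⁻³⁴ / 1.587 × 10⁻²¹ = 4.18 × 10⁻¹³ m = 418 fm.

λ = 418 fm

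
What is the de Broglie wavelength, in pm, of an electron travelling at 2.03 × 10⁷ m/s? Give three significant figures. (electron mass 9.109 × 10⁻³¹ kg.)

p = mv = 9.109 × 10⁻³¹ × 2.03 × 10⁷ = 1.849 × 10⁻²³ kg·m/s.
λ = h/p = 6.626 × 10⁻³⁴ / 1.849 × 10⁻²³ = 3.58 × 10⁻¹¹ m = 35.8 pm.

λ = 35.8 pm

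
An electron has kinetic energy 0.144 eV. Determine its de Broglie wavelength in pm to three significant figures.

λ = 3230 pm

KE = 0.144 eV = 2.307 × 10⁻²⁰ J.
p = √(2mKE) = √(2 × 9.109 × 10⁻³¹ × 2.307 × 10⁻²⁰) = 2.050 × 10⁻²⁵ kg·m/s.
λ = h/p = 6.626 × 10⁻³⁴ / 2.050 × 10⁻²⁵ = 3.23 × 10⁻⁹ m = 3230 pm.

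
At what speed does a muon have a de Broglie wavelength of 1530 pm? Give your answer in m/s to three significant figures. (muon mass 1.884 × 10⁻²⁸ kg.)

v = 2300 m/s

p = h/λ = 6.626 × 10⁻³⁴ / 1.530 × 10⁻⁹ = 4.331 × 10⁻²⁵ kg·m/s.
v = p/m = 4.331 × 10⁻²⁵ / 1.884 × 10⁻²⁸ = 2.30 × 10³ m/s = 2300 m/s.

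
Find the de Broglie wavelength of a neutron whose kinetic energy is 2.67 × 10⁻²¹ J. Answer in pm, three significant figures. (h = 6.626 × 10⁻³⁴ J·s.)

λ = 222 pm

p = √(2mKE) = √(2 × 1.675 × 10⁻²⁷ × 2.670 × 10⁻²¹) = 2.991 × 10⁻²⁴ kg·m/s.
λ = h/p = 6.626 × 10⁻³⁴ / 2.991 × 10⁻²⁴ = 2.22 × 10⁻¹⁰ m = 222 pm.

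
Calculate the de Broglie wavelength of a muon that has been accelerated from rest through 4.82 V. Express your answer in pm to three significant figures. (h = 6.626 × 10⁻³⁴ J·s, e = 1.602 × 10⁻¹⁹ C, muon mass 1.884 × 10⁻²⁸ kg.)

KE = eV = 1.602 × 10⁻¹⁹ × 4.820 = 7.722 × 10⁻¹⁹ J.
p = √(2mKE) = √(2 × 1.884 × 10⁻²⁸ × 7.722 × 10⁻¹⁹) = 1.706 × 10⁻²³ kg·m/s.
λ = h/p = 6.626 × 10⁻³⁴ / 1.706 × 10⁻²³ = 3.88 × 10⁻¹¹ m = 38.8 pm.

λ = 38.8 pm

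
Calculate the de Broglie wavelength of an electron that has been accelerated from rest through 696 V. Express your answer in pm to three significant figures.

λ = 46.5 pm

KE = eV = 1.602 × 10⁻¹⁹ × 696.0 = 1.115 × 10⁻¹⁶ J.
p = √(2mKE) = √(2 × 9.109 × 10⁻³¹ × 1.115 × 10⁻¹⁶) = 1.425 × 10⁻²³ kg·m/s.
λ = h/p = 6.626 × 10⁻³⁴ / 1.425 × 10⁻²³ = 4.65 × 10⁻¹¹ m = 46.5 pm.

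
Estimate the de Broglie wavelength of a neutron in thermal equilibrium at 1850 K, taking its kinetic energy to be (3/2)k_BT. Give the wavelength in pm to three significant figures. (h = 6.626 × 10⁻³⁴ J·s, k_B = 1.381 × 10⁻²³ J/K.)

λ = 58.5 pm

KE = (3/2)k_BT = 1.5 × 1.381 × 10⁻²³ × 1850 = 3.832 × 10⁻²⁰ J.
p = √(2mKE) = √(2 × 1.675 × 10⁻²⁷ × 3.832 × 10⁻²⁰) = 1.133 × 10⁻²³ kg·m/s.
λ = h/p = 5.85 × 10⁻¹¹ m = 58.5 pm.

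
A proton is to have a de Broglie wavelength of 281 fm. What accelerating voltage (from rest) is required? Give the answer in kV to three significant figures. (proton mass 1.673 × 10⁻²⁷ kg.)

p = h/λ = 6.626 × 10⁻³⁴ / 2.810 × 10⁻¹³ = 2.358 × 10⁻²¹ kg·m/s.
KE = p²/(2m) = 1.662 × 10⁻¹⁵ J.
V = KE/e = 1.662 × 10⁻¹⁵ / (1.602 × 10⁻¹⁹) = 10.4 kV.

V = 10.4 kV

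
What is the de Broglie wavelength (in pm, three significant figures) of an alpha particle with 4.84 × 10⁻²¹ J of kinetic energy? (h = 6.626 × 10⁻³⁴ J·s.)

p = √(2mKE) = √(2 × 6.645 × 10⁻²⁷ × 4.840 × 10⁻²¹) = 8.020 × 10⁻²⁴ kg·m/s.
λ = h/p = 6.626 × 10⁻³⁴ / 8.020 × 10⁻²⁴ = 8.26 × 10⁻¹¹ m = 82.6 pm.

λ = 82.6 pm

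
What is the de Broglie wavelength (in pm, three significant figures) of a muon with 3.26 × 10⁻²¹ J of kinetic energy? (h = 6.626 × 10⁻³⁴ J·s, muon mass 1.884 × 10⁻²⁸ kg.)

p = √(2mKE) = √(2 × 1.884 × 10⁻²⁸ × 3.260 × 10⁻²¹) = 1.108 × 10⁻²⁴ kg·m/s.
λ = h/p = 6.626 × 10⁻³⁴ / 1.108 × 10⁻²⁴ = 5.98 × 10⁻¹⁰ m = 598 pm.

λ = 598 pm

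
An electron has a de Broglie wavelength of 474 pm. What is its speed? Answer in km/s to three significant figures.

v = 1530 km/s

p = h/λ = 6.626 × 10⁻³⁴ / 4.740 × 10⁻¹⁰ = 1.398 × 10⁻²⁴ kg·m/s.
v = p/m = 1.398 × 10⁻²⁴ / 9.109 × 10⁻³¹ = 1.53 × 10⁶ m/s = 1530 km/s.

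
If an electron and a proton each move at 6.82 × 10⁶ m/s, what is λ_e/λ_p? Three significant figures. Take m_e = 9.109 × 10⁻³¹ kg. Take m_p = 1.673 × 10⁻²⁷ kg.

At fixed v, p = mv so λ = h/(mv) ∝ 1/m.
λ_e/λ_p = m_p/m_e = 1.673 × 10⁻²⁷/9.109 × 10⁻³¹ = 1840.

λ_e/λ_p = 1840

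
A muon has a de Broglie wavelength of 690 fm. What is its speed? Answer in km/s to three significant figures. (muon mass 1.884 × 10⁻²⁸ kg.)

v = 5100 km/s

p = h/λ = 6.626 × 10⁻³⁴ / 6.900 × 10⁻¹³ = 9.603 × 10⁻²² kg·m/s.
v = p/m = 9.603 × 10⁻²² / 1.884 × 10⁻²⁸ = 5.10 × 10⁶ m/s = 5100 km/s.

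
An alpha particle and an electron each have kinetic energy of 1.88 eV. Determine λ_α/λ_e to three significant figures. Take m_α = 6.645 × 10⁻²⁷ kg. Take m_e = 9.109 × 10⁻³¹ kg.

At fixed KE, p = √(2mKE) so λ = h/p ∝ 1/√m.
λ_α/λ_e = √(m_e/m_α) = √(9.109 × 10⁻³¹/6.645 × 10⁻²⁷) = √(1.371 × 10⁻⁴) = 0.0117.

λ_α/λ_e = 0.0117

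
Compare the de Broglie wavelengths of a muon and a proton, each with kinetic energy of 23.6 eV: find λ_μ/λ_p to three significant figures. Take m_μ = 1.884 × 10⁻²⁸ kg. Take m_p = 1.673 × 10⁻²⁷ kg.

λ_μ/λ_p = 2.98

At fixed KE, p = √(2mKE) so λ = h/p ∝ 1/√m.
λ_μ/λ_p = √(m_p/m_μ) = √(1.673 × 10⁻²⁷/1.884 × 10⁻²⁸) = √(8.880) = 2.98.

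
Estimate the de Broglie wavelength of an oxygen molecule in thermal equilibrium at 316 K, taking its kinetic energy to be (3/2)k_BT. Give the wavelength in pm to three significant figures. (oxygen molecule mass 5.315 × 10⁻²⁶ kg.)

KE = (3/2)k_BT = 1.5 × 1.381 × 10⁻²³ × 316 = 6.546 × 10⁻²¹ J.
p = √(2mKE) = √(2 × 5.315 × 10⁻²⁶ × 6.546 × 10⁻²¹) = 2.638 × 10⁻²³ kg·m/s.
λ = h/p = 2.51 × 10⁻¹¹ m = 25.1 pm.

λ = 25.1 pm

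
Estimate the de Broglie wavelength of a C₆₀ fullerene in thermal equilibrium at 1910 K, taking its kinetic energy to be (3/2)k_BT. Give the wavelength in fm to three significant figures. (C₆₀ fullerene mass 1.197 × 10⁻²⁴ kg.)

λ = 2150 fm

KE = (3/2)k_BT = 1.5 × 1.381 × 10⁻²³ × 1910 = 3.957 × 10⁻²⁰ J.
p = √(2mKE) = √(2 × 1.197 × 10⁻²⁴ × 3.957 × 10⁻²⁰) = 3.078 × 10⁻²² kg·m/s.
λ = h/p = 2.15 × 10⁻¹² m = 2150 fm.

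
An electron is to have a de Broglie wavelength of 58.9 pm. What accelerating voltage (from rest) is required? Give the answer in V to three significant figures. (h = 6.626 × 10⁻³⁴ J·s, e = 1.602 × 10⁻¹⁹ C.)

p = h/λ = 6.626 × 10⁻³⁴ / 5.890 × 10⁻¹¹ = 1.125 × 10⁻²³ kg·m/s.
KE = p²/(2m) = 6.947 × 10⁻¹⁷ J.
V = KE/e = 6.947 × 10⁻¹⁷ / (1.602 × 10⁻¹⁹) = 434 V.

V = 434 V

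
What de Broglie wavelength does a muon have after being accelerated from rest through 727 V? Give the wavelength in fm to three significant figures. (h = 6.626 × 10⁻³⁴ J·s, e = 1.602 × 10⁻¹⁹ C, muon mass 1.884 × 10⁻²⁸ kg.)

KE = eV = 1.602 × 10⁻¹⁹ × 727.0 = 1.165 × 10⁻¹⁶ J.
p = √(2mKE) = √(2 × 1.884 × 10⁻²⁸ × 1.165 × 10⁻¹⁶) = 2.095 × 10⁻²² kg·m/s.
λ = h/p = 6.626 × 10⁻³⁴ / 2.095 × 10⁻²² = 3.16 × 10⁻¹² m = 3160 fm.

λ = 3160 fm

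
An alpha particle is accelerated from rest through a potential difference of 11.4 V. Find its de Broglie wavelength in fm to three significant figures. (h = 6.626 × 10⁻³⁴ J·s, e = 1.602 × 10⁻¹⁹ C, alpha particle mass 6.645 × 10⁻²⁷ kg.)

λ = 3010 fm

KE = 2eV = 2 × 1.602 × 10⁻¹⁹ × 11.40 = 3.653 × 10⁻¹⁸ J.
p = √(2mKE) = √(2 × 6.645 × 10⁻²⁷ × 3.653 × 10⁻¹⁸) = 2.203 × 10⁻²² kg·m/s.
λ = h/p = 6.626 × 10⁻³⁴ / 2.203 × 10⁻²² = 3.01 × 10⁻¹² m = 3010 fm.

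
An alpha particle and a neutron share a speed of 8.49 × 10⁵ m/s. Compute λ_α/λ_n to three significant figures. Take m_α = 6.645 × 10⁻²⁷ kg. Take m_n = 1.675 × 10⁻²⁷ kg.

At fixed v, p = mv so λ = h/(mv) ∝ 1/m.
λ_α/λ_n = m_n/m_α = 1.675 × 10⁻²⁷/6.645 × 10⁻²⁷ = 0.252.

λ_α/λ_n = 0.252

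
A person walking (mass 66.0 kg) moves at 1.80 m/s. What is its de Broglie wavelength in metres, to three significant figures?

λ = 5.58 × 10⁻³⁶ m

p = mv = 66.0 × 1.80 = 1.188 × 10² kg·m/s.
λ = h/p = 6.626 × 10⁻³⁴ / 1.188 × 10² = 5.58 × 10⁻³⁶ m.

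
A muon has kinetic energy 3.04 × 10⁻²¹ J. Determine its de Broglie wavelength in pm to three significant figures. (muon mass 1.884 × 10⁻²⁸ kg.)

p = √(2mKE) = √(2 × 1.884 × 10⁻²⁸ × 3.040 × 10⁻²¹) = 1.070 × 10⁻²⁴ kg·m/s.
λ = h/p = 6.626 × 10⁻³⁴ / 1.070 × 10⁻²⁴ = 6.19 × 10⁻¹⁰ m = 619 pm.

λ = 619 pm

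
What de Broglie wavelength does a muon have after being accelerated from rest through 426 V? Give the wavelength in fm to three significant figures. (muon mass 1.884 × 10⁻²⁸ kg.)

λ = 4130 fm

KE = eV = 1.602 × 10⁻¹⁹ × 426.0 = 6.825 × 10⁻¹⁷ J.
p = √(2mKE) = √(2 × 1.884 × 10⁻²⁸ × 6.825 × 10⁻¹⁷) = 1.604 × 10⁻²² kg·m/s.
λ = h/p = 6.626 × 10⁻³⁴ / 1.604 × 10⁻²² = 4.13 × 10⁻¹² m = 4130 fm.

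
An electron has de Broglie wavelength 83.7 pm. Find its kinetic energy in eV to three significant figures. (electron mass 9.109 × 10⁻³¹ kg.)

KE = 215 eV

p = h/λ = 6.626 × 10⁻³⁴ / 8.370 × 10⁻¹¹ = 7.916 × 10⁻²⁴ kg·m/s.
KE = p²/(2m) = (7.916 × 10⁻²⁴)² / (2 × 9.109 × 10⁻³¹) = 3.440 × 10⁻¹⁷ J = 215 eV.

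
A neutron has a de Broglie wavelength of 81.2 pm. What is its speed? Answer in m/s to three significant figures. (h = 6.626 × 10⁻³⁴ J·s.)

v = 4870 m/s

p = h/λ = 6.626 × 10⁻³⁴ / 8.120 × 10⁻¹¹ = 8.160 × 10⁻²⁴ kg·m/s.
v = p/m = 8.160 × 10⁻²⁴ / 1.675 × 10⁻²⁷ = 4.87 × 10³ m/s = 4870 m/s.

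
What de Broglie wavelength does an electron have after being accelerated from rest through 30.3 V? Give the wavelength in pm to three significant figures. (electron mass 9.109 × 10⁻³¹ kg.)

λ = 223 pm

KE = eV = 1.602 × 10⁻¹⁹ × 30.30 = 4.854 × 10⁻¹⁸ J.
p = √(2mKE) = √(2 × 9.109 × 10⁻³¹ × 4.854 × 10⁻¹⁸) = 2.974 × 10⁻²⁴ kg·m/s.
λ = h/p = 6.626 × 10⁻³⁴ / 2.974 × 10⁻²⁴ = 2.23 × 10⁻¹⁰ m = 223 pm.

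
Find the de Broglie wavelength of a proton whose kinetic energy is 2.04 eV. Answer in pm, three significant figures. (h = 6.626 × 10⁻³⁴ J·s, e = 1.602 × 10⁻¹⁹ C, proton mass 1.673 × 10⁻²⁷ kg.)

λ = 20.0 pm

KE = 2.04 eV = 3.268 × 10⁻¹⁹ J.
p = √(2mKE) = √(2 × 1.673 × 10⁻²⁷ × 3.268 × 10⁻¹⁹) = 3.307 × 10⁻²³ kg·m/s.
λ = h/p = 6.626 × 10⁻³⁴ / 3.307 × 10⁻²³ = 2.00 × 10⁻¹¹ m = 20.0 pm.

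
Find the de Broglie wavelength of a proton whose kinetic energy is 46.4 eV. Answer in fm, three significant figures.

KE = 46.4 eV = 7.433 × 10⁻¹⁸ J.
p = √(2mKE) = √(2 × 1.673 × 10⁻²⁷ × 7.433 × 10⁻¹⁸) = 1.577 × 10⁻²² kg·m/s.
λ = h/p = 6.626 × 10⁻³⁴ / 1.577 × 10⁻²² = 4.20 × 10⁻¹² m = 4200 fm.

λ = 4200 fm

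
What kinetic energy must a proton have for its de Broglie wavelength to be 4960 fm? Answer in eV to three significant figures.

p = h/λ = 6.626 × 10⁻³⁴ / 4.960 × 10⁻¹² = 1.336 × 10⁻²² kg·m/s.
KE = p²/(2m) = (1.336 × 10⁻²²)² / (2 × 1.673 × 10⁻²⁷) = 5.334 × 10⁻¹⁸ J = 33.3 eV.

KE = 33.3 eV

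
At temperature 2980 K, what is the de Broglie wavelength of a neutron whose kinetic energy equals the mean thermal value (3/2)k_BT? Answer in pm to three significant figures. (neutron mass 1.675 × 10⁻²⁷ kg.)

KE = (3/2)k_BT = 1.5 × 1.381 × 10⁻²³ × 2980 = 6.173 × 10⁻²⁰ J.
p = √(2mKE) = √(2 × 1.675 × 10⁻²⁷ × 6.173 × 10⁻²⁰) = 1.438 × 10⁻²³ kg·m/s.
λ = h/p = 4.61 × 10⁻¹¹ m = 46.1 pm.

λ = 46.1 pm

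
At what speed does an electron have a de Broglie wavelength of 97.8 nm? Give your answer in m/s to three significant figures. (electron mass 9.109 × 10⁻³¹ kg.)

v = 7440 m/s

p = h/λ = 6.626 × 10⁻³⁴ / 9.780 × 10⁻⁸ = 6.775 × 10⁻²⁷ kg·m/s.
v = p/m = 6.775 × 10⁻²⁷ / 9.109 × 10⁻³¹ = 7.44 × 10³ m/s = 7440 m/s.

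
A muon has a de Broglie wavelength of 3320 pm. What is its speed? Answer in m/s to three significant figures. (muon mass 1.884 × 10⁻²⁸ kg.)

p = h/λ = 6.626 × 10⁻³⁴ / 3.320 × 10⁻⁹ = 1.996 × 10⁻²⁵ kg·m/s.
v = p/m = 1.996 × 10⁻²⁵ / 1.884 × 10⁻²⁸ = 1.06 × 10³ m/s = 1060 m/s.

v = 1060 m/s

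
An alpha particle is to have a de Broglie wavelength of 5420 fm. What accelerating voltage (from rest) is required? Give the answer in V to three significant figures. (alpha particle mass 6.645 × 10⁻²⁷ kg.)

p = h/λ = 6.626 × 10⁻³⁴ / 5.420 × 10⁻¹² = 1.223 × 10⁻²² kg·m/s.
KE = p²/(2m) = 1.125 × 10⁻¹⁸ J.
V = KE/2e = 1.125 × 10⁻¹⁸ / (2 × 1.602 × 10⁻¹⁹) = 3.51 V.

V = 3.51 V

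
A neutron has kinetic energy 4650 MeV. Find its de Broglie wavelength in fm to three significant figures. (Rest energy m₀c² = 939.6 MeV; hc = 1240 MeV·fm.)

Total energy E = KE + m₀c² = 4650 + 939.6 = 5589.6 MeV.
(pc)² = E² − (m₀c²)² = (5589.6)² − (939.6)² = 3.036 × 10⁷ MeV², so pc = 5510 MeV.
λ = hc/(pc) = 1240 MeV·fm / 5510 MeV = 0.225 fm.

λ = 0.225 fm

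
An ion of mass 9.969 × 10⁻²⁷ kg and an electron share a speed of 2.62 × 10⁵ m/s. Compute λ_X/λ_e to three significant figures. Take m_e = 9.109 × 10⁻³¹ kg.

At fixed v, p = mv so λ = h/(mv) ∝ 1/m.
λ_X/λ_e = m_e/m_X = 9.109 × 10⁻³¹/9.969 × 10⁻²⁷ = 9.14 × 10⁻⁵.

λ_X/λ_e = 9.14 × 10⁻⁵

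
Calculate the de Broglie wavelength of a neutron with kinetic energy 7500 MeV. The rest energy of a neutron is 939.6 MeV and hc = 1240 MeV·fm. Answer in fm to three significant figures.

Total energy E = KE + m₀c² = 7500 + 939.6 = 8439.6 MeV.
(pc)² = E² − (m₀c²)² = (8439.6)² − (939.6)² = 7.034 × 10⁷ MeV², so pc = 8387 MeV.
λ = hc/(pc) = 1240 MeV·fm / 8387 MeV = 0.148 fm.

λ = 0.148 fm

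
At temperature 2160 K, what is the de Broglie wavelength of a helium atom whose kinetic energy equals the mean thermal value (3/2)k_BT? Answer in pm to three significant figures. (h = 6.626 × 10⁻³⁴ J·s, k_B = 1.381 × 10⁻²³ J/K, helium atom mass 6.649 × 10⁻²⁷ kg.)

KE = (3/2)k_BT = 1.5 × 1.381 × 10⁻²³ × 2160 = 4.474 × 10⁻²⁰ J.
p = √(2mKE) = √(2 × 6.649 × 10⁻²⁷ × 4.474 × 10⁻²⁰) = 2.439 × 10⁻²³ kg·m/s.
λ = h/p = 2.72 × 10⁻¹¹ m = 27.2 pm.

λ = 27.2 pm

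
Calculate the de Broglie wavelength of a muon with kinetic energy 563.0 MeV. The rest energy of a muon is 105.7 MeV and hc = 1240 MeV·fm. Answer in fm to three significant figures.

λ = 1.88 fm

Total energy E = KE + m₀c² = 563.0 + 105.7 = 668.7 MeV.
(pc)² = E² − (m₀c²)² = (668.7)² − (105.7)² = 4.360 × 10⁵ MeV², so pc = 660.3 MeV.
λ = hc/(pc) = 1240 MeV·fm / 660.3 MeV = 1.88 fm.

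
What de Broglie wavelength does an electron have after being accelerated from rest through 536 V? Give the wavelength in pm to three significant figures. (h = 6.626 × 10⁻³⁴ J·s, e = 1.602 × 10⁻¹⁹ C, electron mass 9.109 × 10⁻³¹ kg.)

KE = eV = 1.602 × 10⁻¹⁹ × 536.0 = 8.587 × 10⁻¹⁷ J.
p = √(2mKE) = √(2 × 9.109 × 10⁻³¹ × 8.587 × 10⁻¹⁷) = 1.251 × 10⁻²³ kg·m/s.
λ = h/p = 6.626 × 10⁻³⁴ / 1.251 × 10⁻²³ = 5.30 × 10⁻¹¹ m = 53.0 pm.

λ = 53.0 pm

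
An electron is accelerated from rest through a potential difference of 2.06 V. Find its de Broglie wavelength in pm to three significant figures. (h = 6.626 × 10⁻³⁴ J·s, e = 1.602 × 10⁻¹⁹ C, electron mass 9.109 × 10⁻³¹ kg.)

KE = eV = 1.602 × 10⁻¹⁹ × 2.060 = 3.300 × 10⁻¹⁹ J.
p = √(2mKE) = √(2 × 9.109 × 10⁻³¹ × 3.300 × 10⁻¹⁹) = 7.754 × 10⁻²⁵ kg·m/s.
λ = h/p = 6.626 × 10⁻³⁴ / 7.754 × 10⁻²⁵ = 8.55 × 10⁻¹⁰ m = 855 pm.

λ = 855 pm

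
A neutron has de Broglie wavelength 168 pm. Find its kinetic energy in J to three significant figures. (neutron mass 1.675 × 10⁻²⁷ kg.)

KE = 4.64 × 10⁻²¹ J

p = h/λ = 6.626 × 10⁻³⁴ / 1.680 × 10⁻¹⁰ = 3.944 × 10⁻²⁴ kg·m/s.
KE = p²/(2m) = (3.944 × 10⁻²⁴)² / (2 × 1.675 × 10⁻²⁷) = 4.643 × 10⁻²¹ J = 4.64 × 10⁻²¹ J.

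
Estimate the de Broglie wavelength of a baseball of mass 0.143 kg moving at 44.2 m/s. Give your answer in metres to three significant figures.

λ = 1.05 × 10⁻³⁴ m

p = mv = 0.143 × 44.2 = 6.321 kg·m/s.
λ = h/p = 6.626 × 10⁻³⁴ / 6.321 = 1.05 × 10⁻³⁴ m.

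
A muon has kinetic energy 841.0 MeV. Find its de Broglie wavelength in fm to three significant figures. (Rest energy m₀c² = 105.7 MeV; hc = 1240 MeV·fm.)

Total energy E = KE + m₀c² = 841.0 + 105.7 = 946.7 MeV.
(pc)² = E² − (m₀c²)² = (946.7)² − (105.7)² = 8.851 × 10⁵ MeV², so pc = 940.8 MeV.
λ = hc/(pc) = 1240 MeV·fm / 940.8 MeV = 1.32 fm.

λ = 1.32 fm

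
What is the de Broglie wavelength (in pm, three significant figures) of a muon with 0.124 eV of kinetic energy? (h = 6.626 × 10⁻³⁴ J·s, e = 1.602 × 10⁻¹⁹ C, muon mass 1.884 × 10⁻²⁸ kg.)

KE = 0.124 eV = 1.986 × 10⁻²⁰ J.
p = √(2mKE) = √(2 × 1.884 × 10⁻²⁸ × 1.986 × 10⁻²⁰) = 2.736 × 10⁻²⁴ kg·m/s.
λ = h/p = 6.626 × 10⁻³⁴ / 2.736 × 10⁻²⁴ = 2.42 × 10⁻¹⁰ m = 242 pm.

λ = 242 pm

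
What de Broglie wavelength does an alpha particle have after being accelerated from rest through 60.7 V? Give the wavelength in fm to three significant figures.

λ = 1300 fm

KE = 2eV = 2 × 1.602 × 10⁻¹⁹ × 60.70 = 1.945 × 10⁻¹⁷ J.
p = √(2mKE) = √(2 × 6.645 × 10⁻²⁷ × 1.945 × 10⁻¹⁷) = 5.084 × 10⁻²² kg·m/s.
λ = h/p = 6.626 × 10⁻³⁴ / 5.084 × 10⁻²² = 1.30 × 10⁻¹² m = 1300 fm.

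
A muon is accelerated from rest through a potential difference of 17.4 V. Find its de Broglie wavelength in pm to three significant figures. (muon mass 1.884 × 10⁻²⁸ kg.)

λ = 20.4 pm

KE = eV = 1.602 × 10⁻¹⁹ × 17.40 = 2.787 × 10⁻¹⁸ J.
p = √(2mKE) = √(2 × 1.884 × 10⁻²⁸ × 2.787 × 10⁻¹⁸) = 3.241 × 10⁻²³ kg·m/s.
λ = h/p = 6.626 × 10⁻³⁴ / 3.241 × 10⁻²³ = 2.04 × 10⁻¹¹ m = 20.4 pm.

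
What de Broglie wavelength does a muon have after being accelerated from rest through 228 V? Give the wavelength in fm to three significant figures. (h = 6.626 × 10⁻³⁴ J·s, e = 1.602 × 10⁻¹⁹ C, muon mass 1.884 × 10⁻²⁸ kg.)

λ = 5650 fm

KE = eV = 1.602 × 10⁻¹⁹ × 228.0 = 3.653 × 10⁻¹⁷ J.
p = √(2mKE) = √(2 × 1.884 × 10⁻²⁸ × 3.653 × 10⁻¹⁷) = 1.173 × 10⁻²² kg·m/s.
λ = h/p = 6.626 × 10⁻³⁴ / 1.173 × 10⁻²² = 5.65 × 10⁻¹² m = 5650 fm.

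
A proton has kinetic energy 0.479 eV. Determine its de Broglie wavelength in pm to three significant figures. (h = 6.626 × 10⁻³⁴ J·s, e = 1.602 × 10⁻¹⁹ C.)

λ = 41.4 pm

KE = 0.479 eV = 7.674 × 10⁻²⁰ J.
p = √(2mKE) = √(2 × 1.673 × 10⁻²⁷ × 7.674 × 10⁻²⁰) = 1.602 × 10⁻²³ kg·m/s.
λ = h/p = 6.626 × 10⁻³⁴ / 1.602 × 10⁻²³ = 4.14 × 10⁻¹¹ m = 41.4 pm.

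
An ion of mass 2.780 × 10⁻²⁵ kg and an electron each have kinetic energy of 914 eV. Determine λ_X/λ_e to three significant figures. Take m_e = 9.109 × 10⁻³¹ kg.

At fixed KE, p = √(2mKE) so λ = h/p ∝ 1/√m.
λ_X/λ_e = √(m_e/m_X) = √(9.109 × 10⁻³¹/2.780 × 10⁻²⁵) = √(3.277 × 10⁻⁶) = 1.81 × 10⁻³.

λ_X/λ_e = 1.81 × 10⁻³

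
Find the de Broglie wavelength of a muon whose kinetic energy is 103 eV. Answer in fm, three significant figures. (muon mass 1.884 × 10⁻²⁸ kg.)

KE = 103 eV = 1.650 × 10⁻¹⁷ J.
p = √(2mKE) = √(2 × 1.884 × 10⁻²⁸ × 1.650 × 10⁻¹⁷) = 7.885 × 10⁻²³ kg·m/s.
λ = h/p = 6.626 × 10⁻³⁴ / 7.885 × 10⁻²³ = 8.40 × 10⁻¹² m = 8400 fm.

λ = 8400 fm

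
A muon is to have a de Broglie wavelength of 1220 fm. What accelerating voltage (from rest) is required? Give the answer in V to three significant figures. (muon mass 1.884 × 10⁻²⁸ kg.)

p = h/λ = 6.626 × 10⁻³⁴ / 1.220 × 10⁻¹² = 5.431 × 10⁻²² kg·m/s.
KE = p²/(2m) = 7.828 × 10⁻¹⁶ J.
V = KE/e = 7.828 × 10⁻¹⁶ / (1.602 × 10⁻¹⁹) = 4890 V.

V = 4890 V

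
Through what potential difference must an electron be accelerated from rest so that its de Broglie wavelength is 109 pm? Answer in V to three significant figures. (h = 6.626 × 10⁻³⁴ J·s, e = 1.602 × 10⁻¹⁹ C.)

V = 127 V

p = h/λ = 6.626 × 10⁻³⁴ / 1.090 × 10⁻¹⁰ = 6.079 × 10⁻²⁴ kg·m/s.
KE = p²/(2m) = 2.028 × 10⁻¹⁷ J.
V = KE/e = 2.028 × 10⁻¹⁷ / (1.602 × 10⁻¹⁹) = 127 V.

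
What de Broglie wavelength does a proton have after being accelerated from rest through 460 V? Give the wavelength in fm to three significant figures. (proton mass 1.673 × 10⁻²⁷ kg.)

KE = eV = 1.602 × 10⁻¹⁹ × 460.0 = 7.369 × 10⁻¹⁷ J.
p = √(2mKE) = √(2 × 1.673 × 10⁻²⁷ × 7.369 × 10⁻¹⁷) = 4.966 × 10⁻²² kg·m/s.
λ = h/p = 6.626 × 10⁻³⁴ / 4.966 × 10⁻²² = 1.33 × 10⁻¹² m = 1330 fm.

λ = 1330 fm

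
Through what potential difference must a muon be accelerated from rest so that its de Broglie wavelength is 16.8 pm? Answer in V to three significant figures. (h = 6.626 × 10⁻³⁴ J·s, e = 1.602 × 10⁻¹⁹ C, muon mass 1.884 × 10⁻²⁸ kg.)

V = 25.8 V

p = h/λ = 6.626 × 10⁻³⁴ / 1.680 × 10⁻¹¹ = 3.944 × 10⁻²³ kg·m/s.
KE = p²/(2m) = 4.128 × 10⁻¹⁸ J.
V = KE/e = 4.128 × 10⁻¹⁸ / (1.602 × 10⁻¹⁹) = 25.8 V.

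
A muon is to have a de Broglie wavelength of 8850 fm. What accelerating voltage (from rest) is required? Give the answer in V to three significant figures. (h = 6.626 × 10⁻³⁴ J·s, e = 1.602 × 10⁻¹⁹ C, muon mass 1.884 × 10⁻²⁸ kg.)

p = h/λ = 6.626 × 10⁻³⁴ / 8.850 × 10⁻¹² = 7.487 × 10⁻²³ kg·m/s.
KE = p²/(2m) = 1.488 × 10⁻¹⁷ J.
V = KE/e = 1.488 × 10⁻¹⁷ / (1.602 × 10⁻¹⁹) = 92.9 V.

V = 92.9 V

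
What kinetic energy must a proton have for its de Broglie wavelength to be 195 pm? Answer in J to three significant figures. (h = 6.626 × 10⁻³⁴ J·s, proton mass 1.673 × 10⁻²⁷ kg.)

p = h/λ = 6.626 × 10⁻³⁴ / 1.950 × 10⁻¹⁰ = 3.398 × 10⁻²⁴ kg·m/s.
KE = p²/(2m) = (3.398 × 10⁻²⁴)² / (2 × 1.673 × 10⁻²⁷) = 3.451 × 10⁻²¹ J = 3.45 × 10⁻²¹ J.

KE = 3.45 × 10⁻²¹ J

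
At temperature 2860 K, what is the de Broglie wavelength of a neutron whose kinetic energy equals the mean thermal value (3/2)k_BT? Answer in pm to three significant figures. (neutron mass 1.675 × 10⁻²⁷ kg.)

KE = (3/2)k_BT = 1.5 × 1.381 × 10⁻²³ × 2860 = 5.924 × 10⁻²⁰ J.
p = √(2mKE) = √(2 × 1.675 × 10⁻²⁷ × 5.924 × 10⁻²⁰) = 1.409 × 10⁻²³ kg·m/s.
λ = h/p = 4.70 × 10⁻¹¹ m = 47.0 pm.

λ = 47.0 pm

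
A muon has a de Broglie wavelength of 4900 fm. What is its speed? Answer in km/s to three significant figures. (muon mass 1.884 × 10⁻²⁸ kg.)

p = h/λ = 6.626 × 10⁻³⁴ / 4.900 × 10⁻¹² = 1.352 × 10⁻²² kg·m/s.
v = p/m = 1.352 × 10⁻²² / 1.884 × 10⁻²⁸ = 7.18 × 10⁵ m/s = 718 km/s.

v = 718 km/s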